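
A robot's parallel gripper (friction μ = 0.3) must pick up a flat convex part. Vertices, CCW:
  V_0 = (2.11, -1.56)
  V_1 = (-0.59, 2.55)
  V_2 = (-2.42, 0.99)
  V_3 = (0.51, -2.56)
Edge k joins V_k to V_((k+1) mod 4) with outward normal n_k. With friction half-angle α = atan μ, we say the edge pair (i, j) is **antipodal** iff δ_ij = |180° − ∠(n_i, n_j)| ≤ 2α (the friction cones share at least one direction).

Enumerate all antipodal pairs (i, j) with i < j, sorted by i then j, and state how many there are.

α = atan 0.3 = 16.70°;  2α = 33.40°
n_0 = (+0.8358, +0.5491)
n_1 = (-0.6487, +0.7610)
n_2 = (-0.7712, -0.6365)
n_3 = (+0.5300, -0.8480)
  (0,1): δ = 82.86°  ·
  (0,2): δ = 6.23°  ✓
  (0,3): δ = 88.70°  ·
  (1,2): δ = 90.91°  ·
  (1,3): δ = 8.44°  ✓
  (2,3): δ = 97.53°  ·
antipodal pairs: 2

count = 2; pairs: (0,2), (1,3)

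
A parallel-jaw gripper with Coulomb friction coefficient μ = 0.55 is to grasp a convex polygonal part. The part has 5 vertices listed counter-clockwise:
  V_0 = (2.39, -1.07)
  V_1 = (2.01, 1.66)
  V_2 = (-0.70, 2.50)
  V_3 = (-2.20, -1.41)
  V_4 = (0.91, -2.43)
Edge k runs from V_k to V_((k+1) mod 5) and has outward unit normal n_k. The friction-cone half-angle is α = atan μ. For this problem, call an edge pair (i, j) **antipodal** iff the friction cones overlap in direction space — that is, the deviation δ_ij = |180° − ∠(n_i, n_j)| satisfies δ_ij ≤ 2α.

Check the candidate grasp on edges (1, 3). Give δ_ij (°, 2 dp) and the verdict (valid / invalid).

α = atan 0.55 = 28.81°;  2α = 57.62°
edge 1: e_1 = (-2.71, +0.84);  n_1 = (+0.2961, +0.9552)
edge 3: e_3 = (+3.11, -1.02);  n_3 = (-0.3116, -0.9502)
∠(n_1, n_3) = 179.06°
δ = |180° − 179.06°| = 0.94°
0.94° ≤ 2α = 57.62°  →  valid

δ = 0.94°, valid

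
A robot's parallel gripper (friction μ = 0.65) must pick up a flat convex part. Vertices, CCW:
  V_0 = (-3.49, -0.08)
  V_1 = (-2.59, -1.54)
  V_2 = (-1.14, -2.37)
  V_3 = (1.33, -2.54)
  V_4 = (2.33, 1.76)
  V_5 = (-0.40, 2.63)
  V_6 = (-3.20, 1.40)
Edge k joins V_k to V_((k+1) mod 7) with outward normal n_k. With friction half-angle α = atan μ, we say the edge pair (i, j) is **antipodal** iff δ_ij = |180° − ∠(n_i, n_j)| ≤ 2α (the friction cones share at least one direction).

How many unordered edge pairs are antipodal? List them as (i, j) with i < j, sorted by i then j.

count = 8; pairs: (0,3), (0,4), (1,4), (1,5), (2,4), (2,5), (3,5), (3,6)

α = atan 0.65 = 33.02°;  2α = 66.05°
n_0 = (-0.8513, -0.5247)
n_1 = (-0.4968, -0.8679)
n_2 = (-0.0687, -0.9976)
n_3 = (+0.9740, -0.2265)
n_4 = (+0.3036, +0.9528)
n_5 = (-0.4022, +0.9156)
n_6 = (-0.9813, +0.1923)
  (0,1): δ = 151.44°  ·
  (0,2): δ = 125.59°  ·
  (0,3): δ = 44.74°  ✓
  (0,4): δ = 40.67°  ✓
  (0,5): δ = 82.06°  ·
  (0,6): δ = 137.26°  ·
  (1,2): δ = 154.15°  ·
  (1,3): δ = 73.30°  ·
  (1,4): δ = 12.11°  ✓
  (1,5): δ = 53.50°  ✓
  (1,6): δ = 108.70°  ·
  (2,3): δ = 99.15°  ·
  (2,4): δ = 13.74°  ✓
  (2,5): δ = 27.65°  ✓
  (2,6): δ = 82.85°  ·
  (3,4): δ = 94.58°  ·
  (3,5): δ = 53.19°  ✓
  (3,6): δ = 2.01°  ✓
  (4,5): δ = 138.61°  ·
  (4,6): δ = 83.41°  ·
  (5,6): δ = 124.80°  ·
antipodal pairs: 8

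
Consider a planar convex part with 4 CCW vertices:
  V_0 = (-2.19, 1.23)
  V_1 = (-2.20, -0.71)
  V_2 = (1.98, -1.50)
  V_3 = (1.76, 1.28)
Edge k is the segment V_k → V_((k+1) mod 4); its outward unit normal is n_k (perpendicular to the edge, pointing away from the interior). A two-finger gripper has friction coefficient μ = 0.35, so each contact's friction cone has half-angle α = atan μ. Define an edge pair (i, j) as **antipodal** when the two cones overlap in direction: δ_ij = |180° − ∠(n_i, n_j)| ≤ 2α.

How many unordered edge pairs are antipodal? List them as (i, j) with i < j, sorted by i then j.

count = 2; pairs: (0,2), (1,3)

α = atan 0.35 = 19.29°;  2α = 38.58°
n_0 = (-1.0000, +0.0052)
n_1 = (-0.1857, -0.9826)
n_2 = (+0.9969, +0.0789)
n_3 = (-0.0127, +0.9999)
  (0,1): δ = 100.41°  ·
  (0,2): δ = 4.82°  ✓
  (0,3): δ = 91.02°  ·
  (1,2): δ = 74.77°  ·
  (1,3): δ = 11.43°  ✓
  (2,3): δ = 93.80°  ·
antipodal pairs: 2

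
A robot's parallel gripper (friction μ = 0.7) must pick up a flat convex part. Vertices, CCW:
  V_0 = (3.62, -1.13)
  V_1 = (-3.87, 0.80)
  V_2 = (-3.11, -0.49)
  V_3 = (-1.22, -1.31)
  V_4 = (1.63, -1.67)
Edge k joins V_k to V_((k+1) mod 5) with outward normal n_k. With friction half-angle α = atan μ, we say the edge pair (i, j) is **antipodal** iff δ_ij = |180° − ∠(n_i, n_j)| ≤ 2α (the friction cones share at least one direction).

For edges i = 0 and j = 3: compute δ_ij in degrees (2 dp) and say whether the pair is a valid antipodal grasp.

α = atan 0.7 = 34.99°;  2α = 69.98°
edge 0: e_0 = (-7.49, +1.93);  n_0 = (+0.2495, +0.9684)
edge 3: e_3 = (+2.85, -0.36);  n_3 = (-0.1253, -0.9921)
∠(n_0, n_3) = 172.75°
δ = |180° − 172.75°| = 7.25°
7.25° ≤ 2α = 69.98°  →  valid

δ = 7.25°, valid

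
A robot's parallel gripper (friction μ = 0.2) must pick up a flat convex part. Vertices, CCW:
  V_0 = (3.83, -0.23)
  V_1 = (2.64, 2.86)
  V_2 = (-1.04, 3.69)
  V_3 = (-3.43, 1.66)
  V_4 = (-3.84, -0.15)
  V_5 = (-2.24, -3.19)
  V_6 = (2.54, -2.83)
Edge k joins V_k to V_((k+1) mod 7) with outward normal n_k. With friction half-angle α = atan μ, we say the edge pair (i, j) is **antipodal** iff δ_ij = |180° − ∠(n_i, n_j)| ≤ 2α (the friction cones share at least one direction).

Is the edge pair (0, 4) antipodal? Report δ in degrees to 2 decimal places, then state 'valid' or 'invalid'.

δ = 6.70°, valid

α = atan 0.2 = 11.31°;  2α = 22.62°
edge 0: e_0 = (-1.19, +3.09);  n_0 = (+0.9332, +0.3594)
edge 4: e_4 = (+1.60, -3.04);  n_4 = (-0.8849, -0.4657)
∠(n_0, n_4) = 173.30°
δ = |180° − 173.30°| = 6.70°
6.70° ≤ 2α = 22.62°  →  valid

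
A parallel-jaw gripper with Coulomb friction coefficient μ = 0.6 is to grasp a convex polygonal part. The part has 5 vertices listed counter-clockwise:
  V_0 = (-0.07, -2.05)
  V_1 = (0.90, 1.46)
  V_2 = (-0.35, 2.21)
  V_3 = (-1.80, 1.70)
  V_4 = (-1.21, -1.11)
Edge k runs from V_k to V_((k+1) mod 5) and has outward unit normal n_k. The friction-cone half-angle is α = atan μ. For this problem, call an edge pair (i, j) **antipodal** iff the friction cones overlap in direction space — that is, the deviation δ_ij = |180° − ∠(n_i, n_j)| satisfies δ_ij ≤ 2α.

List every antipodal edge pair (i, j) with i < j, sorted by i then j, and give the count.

count = 5; pairs: (0,2), (0,3), (1,3), (1,4), (2,4)

α = atan 0.6 = 30.96°;  2α = 61.93°
n_0 = (+0.9639, -0.2664)
n_1 = (+0.5145, +0.8575)
n_2 = (-0.3318, +0.9434)
n_3 = (-0.9787, -0.2055)
n_4 = (-0.6362, -0.7715)
  (0,1): δ = 105.52°  ·
  (0,2): δ = 55.17°  ✓
  (0,3): δ = 27.31°  ✓
  (0,4): δ = 65.94°  ·
  (1,2): δ = 129.66°  ·
  (1,3): δ = 47.18°  ✓
  (1,4): δ = 8.54°  ✓
  (2,3): δ = 97.52°  ·
  (2,4): δ = 58.89°  ✓
  (3,4): δ = 141.37°  ·
antipodal pairs: 5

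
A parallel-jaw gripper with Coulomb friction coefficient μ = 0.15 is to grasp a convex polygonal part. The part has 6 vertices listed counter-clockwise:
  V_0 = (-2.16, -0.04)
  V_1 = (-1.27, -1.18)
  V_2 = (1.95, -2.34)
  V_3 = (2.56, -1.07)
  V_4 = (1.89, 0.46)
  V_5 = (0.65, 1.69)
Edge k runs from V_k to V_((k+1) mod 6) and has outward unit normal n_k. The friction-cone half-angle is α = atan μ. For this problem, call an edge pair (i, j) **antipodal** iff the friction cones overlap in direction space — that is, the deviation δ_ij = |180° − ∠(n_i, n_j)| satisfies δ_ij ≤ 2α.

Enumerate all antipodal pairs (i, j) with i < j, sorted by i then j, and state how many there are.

count = 2; pairs: (0,3), (0,4)

α = atan 0.15 = 8.53°;  2α = 17.06°
n_0 = (-0.7882, -0.6154)
n_1 = (-0.3389, -0.9408)
n_2 = (+0.9014, -0.4330)
n_3 = (+0.9160, +0.4011)
n_4 = (+0.7042, +0.7100)
n_5 = (-0.5243, +0.8516)
  (0,1): δ = 147.79°  ·
  (0,2): δ = 63.63°  ·
  (0,3): δ = 14.33°  ✓
  (0,4): δ = 7.25°  ✓
  (0,5): δ = 83.64°  ·
  (1,2): δ = 95.84°  ·
  (1,3): δ = 46.54°  ·
  (1,4): δ = 24.96°  ·
  (1,5): δ = 51.43°  ·
  (2,3): δ = 130.70°  ·
  (2,4): δ = 109.11°  ·
  (2,5): δ = 32.73°  ·
  (3,4): δ = 158.42°  ·
  (3,5): δ = 82.03°  ·
  (4,5): δ = 103.61°  ·
antipodal pairs: 2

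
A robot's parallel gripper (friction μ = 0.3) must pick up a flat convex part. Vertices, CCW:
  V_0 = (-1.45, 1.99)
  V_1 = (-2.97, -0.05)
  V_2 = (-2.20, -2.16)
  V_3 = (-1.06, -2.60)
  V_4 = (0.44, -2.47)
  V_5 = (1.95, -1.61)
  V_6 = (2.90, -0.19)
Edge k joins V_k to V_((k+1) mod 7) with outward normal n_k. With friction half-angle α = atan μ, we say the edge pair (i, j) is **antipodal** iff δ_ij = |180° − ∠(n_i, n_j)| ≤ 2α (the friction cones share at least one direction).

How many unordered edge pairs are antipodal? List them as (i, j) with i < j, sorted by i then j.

α = atan 0.3 = 16.70°;  2α = 33.40°
n_0 = (-0.8019, +0.5975)
n_1 = (-0.9394, -0.3428)
n_2 = (-0.3601, -0.9329)
n_3 = (+0.0863, -0.9963)
n_4 = (+0.4949, -0.8690)
n_5 = (+0.8311, -0.5561)
n_6 = (+0.4480, +0.8940)
  (0,1): δ = 123.26°  ·
  (0,2): δ = 74.42°  ·
  (0,3): δ = 48.36°  ·
  (0,4): δ = 23.65°  ✓
  (0,5): δ = 2.91°  ✓
  (0,6): δ = 100.07°  ·
  (1,2): δ = 131.15°  ·
  (1,3): δ = 105.10°  ·
  (1,4): δ = 80.39°  ·
  (1,5): δ = 53.83°  ·
  (1,6): δ = 43.33°  ·
  (2,3): δ = 153.94°  ·
  (2,4): δ = 129.23°  ·
  (2,5): δ = 102.68°  ·
  (2,6): δ = 5.51°  ✓
  (3,4): δ = 155.29°  ·
  (3,5): δ = 128.74°  ·
  (3,6): δ = 31.57°  ✓
  (4,5): δ = 153.45°  ·
  (4,6): δ = 56.28°  ·
  (5,6): δ = 82.83°  ·
antipodal pairs: 4

count = 4; pairs: (0,4), (0,5), (2,6), (3,6)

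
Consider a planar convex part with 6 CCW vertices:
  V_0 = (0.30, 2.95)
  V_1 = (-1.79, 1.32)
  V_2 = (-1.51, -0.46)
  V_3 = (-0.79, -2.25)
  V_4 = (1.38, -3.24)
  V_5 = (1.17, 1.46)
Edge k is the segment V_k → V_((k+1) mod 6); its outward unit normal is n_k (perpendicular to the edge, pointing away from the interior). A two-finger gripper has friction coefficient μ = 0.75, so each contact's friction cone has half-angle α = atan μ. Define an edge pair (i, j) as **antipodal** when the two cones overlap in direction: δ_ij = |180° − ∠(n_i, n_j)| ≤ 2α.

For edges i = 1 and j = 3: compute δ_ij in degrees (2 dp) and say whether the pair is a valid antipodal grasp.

δ = 123.46°, invalid

α = atan 0.75 = 36.87°;  2α = 73.74°
edge 1: e_1 = (+0.28, -1.78);  n_1 = (-0.9879, -0.1554)
edge 3: e_3 = (+2.17, -0.99);  n_3 = (-0.4151, -0.9098)
∠(n_1, n_3) = 56.54°
δ = |180° − 56.54°| = 123.46°
123.46° > 2α = 73.74°  →  invalid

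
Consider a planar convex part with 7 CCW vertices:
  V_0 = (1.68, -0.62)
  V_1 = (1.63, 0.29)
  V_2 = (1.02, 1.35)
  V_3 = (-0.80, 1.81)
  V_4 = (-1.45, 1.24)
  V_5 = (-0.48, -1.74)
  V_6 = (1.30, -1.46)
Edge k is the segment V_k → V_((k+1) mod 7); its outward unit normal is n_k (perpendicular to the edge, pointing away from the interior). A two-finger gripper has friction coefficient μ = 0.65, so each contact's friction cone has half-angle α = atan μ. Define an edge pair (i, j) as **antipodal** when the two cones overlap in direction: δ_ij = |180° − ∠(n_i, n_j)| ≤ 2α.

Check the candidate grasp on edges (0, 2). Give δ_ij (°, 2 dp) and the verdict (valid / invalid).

δ = 107.33°, invalid

α = atan 0.65 = 33.02°;  2α = 66.05°
edge 0: e_0 = (-0.05, +0.91);  n_0 = (+0.9985, +0.0549)
edge 2: e_2 = (-1.82, +0.46);  n_2 = (+0.2450, +0.9695)
∠(n_0, n_2) = 72.67°
δ = |180° − 72.67°| = 107.33°
107.33° > 2α = 66.05°  →  invalid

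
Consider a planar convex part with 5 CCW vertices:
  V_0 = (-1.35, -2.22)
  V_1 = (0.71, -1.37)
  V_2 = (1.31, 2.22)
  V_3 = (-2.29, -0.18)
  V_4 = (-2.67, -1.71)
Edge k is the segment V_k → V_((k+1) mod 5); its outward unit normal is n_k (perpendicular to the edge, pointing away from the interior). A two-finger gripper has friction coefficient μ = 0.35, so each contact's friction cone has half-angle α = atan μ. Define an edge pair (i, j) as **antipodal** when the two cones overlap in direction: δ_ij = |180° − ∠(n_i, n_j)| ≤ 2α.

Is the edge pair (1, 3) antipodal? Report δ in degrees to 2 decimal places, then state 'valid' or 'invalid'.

α = atan 0.35 = 19.29°;  2α = 38.58°
edge 1: e_1 = (+0.60, +3.59);  n_1 = (+0.9863, -0.1648)
edge 3: e_3 = (-0.38, -1.53);  n_3 = (-0.9705, +0.2410)
∠(n_1, n_3) = 175.54°
δ = |180° − 175.54°| = 4.46°
4.46° ≤ 2α = 38.58°  →  valid

δ = 4.46°, valid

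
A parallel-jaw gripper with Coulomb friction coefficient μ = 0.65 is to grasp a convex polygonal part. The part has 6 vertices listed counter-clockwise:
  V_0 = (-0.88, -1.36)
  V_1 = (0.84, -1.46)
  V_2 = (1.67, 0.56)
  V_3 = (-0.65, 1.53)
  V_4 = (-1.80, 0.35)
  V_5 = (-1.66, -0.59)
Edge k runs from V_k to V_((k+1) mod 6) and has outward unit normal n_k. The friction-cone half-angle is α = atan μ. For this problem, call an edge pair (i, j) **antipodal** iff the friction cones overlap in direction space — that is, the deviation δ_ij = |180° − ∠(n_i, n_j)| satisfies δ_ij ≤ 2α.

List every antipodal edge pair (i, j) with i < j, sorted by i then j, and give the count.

count = 6; pairs: (0,2), (0,3), (1,3), (1,4), (2,4), (2,5)

α = atan 0.65 = 33.02°;  2α = 66.05°
n_0 = (-0.0580, -0.9983)
n_1 = (+0.9250, -0.3801)
n_2 = (+0.3857, +0.9226)
n_3 = (-0.7162, +0.6979)
n_4 = (-0.9891, -0.1473)
n_5 = (-0.7025, -0.7117)
  (0,1): δ = 109.01°  ·
  (0,2): δ = 19.36°  ✓
  (0,3): δ = 49.07°  ✓
  (0,4): δ = 101.80°  ·
  (0,5): δ = 138.70°  ·
  (1,2): δ = 90.35°  ·
  (1,3): δ = 21.93°  ✓
  (1,4): δ = 30.81°  ✓
  (1,5): δ = 67.71°  ·
  (2,3): δ = 111.57°  ·
  (2,4): δ = 58.84°  ✓
  (2,5): δ = 21.94°  ✓
  (3,4): δ = 127.27°  ·
  (3,5): δ = 90.37°  ·
  (4,5): δ = 143.10°  ·
antipodal pairs: 6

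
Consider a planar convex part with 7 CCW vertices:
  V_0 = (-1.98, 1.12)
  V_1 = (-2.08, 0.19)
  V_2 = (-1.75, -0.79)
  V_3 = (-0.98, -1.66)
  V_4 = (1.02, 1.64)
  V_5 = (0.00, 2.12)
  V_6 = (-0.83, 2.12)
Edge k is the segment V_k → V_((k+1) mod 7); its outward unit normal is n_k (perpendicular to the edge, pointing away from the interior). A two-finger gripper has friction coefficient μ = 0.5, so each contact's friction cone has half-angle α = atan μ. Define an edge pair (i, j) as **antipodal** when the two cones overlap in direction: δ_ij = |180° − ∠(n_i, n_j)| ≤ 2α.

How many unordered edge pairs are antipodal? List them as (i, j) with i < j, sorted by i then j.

α = atan 0.5 = 26.57°;  2α = 53.13°
n_0 = (-0.9943, +0.1069)
n_1 = (-0.9477, -0.3191)
n_2 = (-0.7488, -0.6628)
n_3 = (+0.8552, -0.5183)
n_4 = (+0.4258, +0.9048)
n_5 = (+0.0000, +1.0000)
n_6 = (-0.6562, +0.7546)
  (0,1): δ = 155.25°  ·
  (0,2): δ = 132.35°  ·
  (0,3): δ = 25.08°  ✓
  (0,4): δ = 70.94°  ·
  (0,5): δ = 96.14°  ·
  (0,6): δ = 137.15°  ·
  (1,2): δ = 157.10°  ·
  (1,3): δ = 49.83°  ✓
  (1,4): δ = 46.19°  ✓
  (1,5): δ = 71.39°  ·
  (1,6): δ = 112.40°  ·
  (2,3): δ = 72.73°  ·
  (2,4): δ = 23.29°  ✓
  (2,5): δ = 48.49°  ✓
  (2,6): δ = 89.50°  ·
  (3,4): δ = 83.98°  ·
  (3,5): δ = 58.78°  ·
  (3,6): δ = 17.77°  ✓
  (4,5): δ = 154.80°  ·
  (4,6): δ = 113.79°  ·
  (5,6): δ = 138.99°  ·
antipodal pairs: 6

count = 6; pairs: (0,3), (1,3), (1,4), (2,4), (2,5), (3,6)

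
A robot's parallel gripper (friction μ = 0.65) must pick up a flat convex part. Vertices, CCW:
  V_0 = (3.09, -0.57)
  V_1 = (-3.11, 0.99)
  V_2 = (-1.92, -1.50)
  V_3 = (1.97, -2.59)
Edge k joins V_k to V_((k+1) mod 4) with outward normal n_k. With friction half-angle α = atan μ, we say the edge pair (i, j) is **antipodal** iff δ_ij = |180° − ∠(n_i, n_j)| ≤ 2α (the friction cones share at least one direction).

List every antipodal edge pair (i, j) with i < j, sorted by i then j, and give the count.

α = atan 0.65 = 33.02°;  2α = 66.05°
n_0 = (+0.2440, +0.9698)
n_1 = (-0.9023, -0.4312)
n_2 = (-0.2698, -0.9629)
n_3 = (+0.8746, -0.4849)
  (0,1): δ = 50.33°  ✓
  (0,2): δ = 1.53°  ✓
  (0,3): δ = 75.12°  ·
  (1,2): δ = 131.20°  ·
  (1,3): δ = 54.55°  ✓
  (2,3): δ = 103.35°  ·
antipodal pairs: 3

count = 3; pairs: (0,1), (0,2), (1,3)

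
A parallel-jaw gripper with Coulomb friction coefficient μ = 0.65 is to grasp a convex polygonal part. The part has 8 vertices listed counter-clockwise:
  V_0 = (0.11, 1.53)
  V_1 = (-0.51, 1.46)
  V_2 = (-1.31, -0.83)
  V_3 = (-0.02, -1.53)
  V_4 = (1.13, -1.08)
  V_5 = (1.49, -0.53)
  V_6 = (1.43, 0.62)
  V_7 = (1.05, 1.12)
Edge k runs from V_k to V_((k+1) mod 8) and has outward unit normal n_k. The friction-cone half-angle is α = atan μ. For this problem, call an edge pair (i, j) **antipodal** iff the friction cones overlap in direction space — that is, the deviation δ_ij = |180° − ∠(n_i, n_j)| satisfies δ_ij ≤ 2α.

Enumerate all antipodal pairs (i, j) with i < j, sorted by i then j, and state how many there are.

count = 11; pairs: (0,2), (0,3), (0,4), (1,3), (1,4), (1,5), (1,6), (2,5), (2,6), (2,7), (3,7)

α = atan 0.65 = 33.02°;  2α = 66.05°
n_0 = (-0.1122, +0.9937)
n_1 = (-0.9441, +0.3298)
n_2 = (-0.4769, -0.8789)
n_3 = (+0.3644, -0.9312)
n_4 = (+0.8367, -0.5477)
n_5 = (+0.9986, +0.0521)
n_6 = (+0.7962, +0.6051)
n_7 = (+0.3998, +0.9166)
  (0,1): δ = 115.70°  ·
  (0,2): δ = 34.93°  ✓
  (0,3): δ = 14.93°  ✓
  (0,4): δ = 50.35°  ✓
  (0,5): δ = 86.55°  ·
  (0,6): δ = 120.79°  ·
  (0,7): δ = 149.99°  ·
  (1,2): δ = 99.23°  ·
  (1,3): δ = 49.37°  ✓
  (1,4): δ = 13.95°  ✓
  (1,5): δ = 22.24°  ✓
  (1,6): δ = 56.49°  ✓
  (1,7): δ = 85.69°  ·
  (2,3): δ = 130.14°  ·
  (2,4): δ = 94.72°  ·
  (2,5): δ = 58.53°  ✓
  (2,6): δ = 24.28°  ✓
  (2,7): δ = 4.92°  ✓
  (3,4): δ = 144.58°  ·
  (3,5): δ = 108.38°  ·
  (3,6): δ = 74.14°  ·
  (3,7): δ = 44.94°  ✓
  (4,5): δ = 143.81°  ·
  (4,6): δ = 109.56°  ·
  (4,7): δ = 80.36°  ·
  (5,6): δ = 145.75°  ·
  (5,7): δ = 116.55°  ·
  (6,7): δ = 150.80°  ·
antipodal pairs: 11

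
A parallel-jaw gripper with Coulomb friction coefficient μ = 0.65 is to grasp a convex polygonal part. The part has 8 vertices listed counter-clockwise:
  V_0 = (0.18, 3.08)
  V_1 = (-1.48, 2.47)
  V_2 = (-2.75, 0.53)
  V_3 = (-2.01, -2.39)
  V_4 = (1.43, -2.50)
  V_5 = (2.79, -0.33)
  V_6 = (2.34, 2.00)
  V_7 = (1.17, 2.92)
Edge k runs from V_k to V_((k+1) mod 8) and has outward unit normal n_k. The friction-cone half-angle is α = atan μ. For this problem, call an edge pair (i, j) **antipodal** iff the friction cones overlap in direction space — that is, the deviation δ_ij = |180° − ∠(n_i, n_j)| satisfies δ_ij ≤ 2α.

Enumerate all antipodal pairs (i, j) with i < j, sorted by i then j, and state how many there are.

α = atan 0.65 = 33.02°;  2α = 66.05°
n_0 = (-0.3449, +0.9386)
n_1 = (-0.8367, +0.5477)
n_2 = (-0.9694, -0.2457)
n_3 = (-0.0320, -0.9995)
n_4 = (+0.8473, -0.5311)
n_5 = (+0.9819, +0.1896)
n_6 = (+0.6181, +0.7861)
n_7 = (+0.1595, +0.9872)
  (0,1): δ = 143.39°  ·
  (0,2): δ = 95.96°  ·
  (0,3): δ = 22.01°  ✓
  (0,4): δ = 37.75°  ✓
  (0,5): δ = 80.75°  ·
  (0,6): δ = 121.64°  ·
  (0,7): δ = 150.64°  ·
  (1,2): δ = 132.57°  ·
  (1,3): δ = 58.62°  ✓
  (1,4): δ = 1.13°  ✓
  (1,5): δ = 44.14°  ✓
  (1,6): δ = 85.03°  ·
  (1,7): δ = 114.03°  ·
  (2,3): δ = 106.05°  ·
  (2,4): δ = 46.30°  ✓
  (2,5): δ = 3.29°  ✓
  (2,6): δ = 37.60°  ✓
  (2,7): δ = 66.60°  ·
  (3,4): δ = 120.25°  ·
  (3,5): δ = 77.24°  ·
  (3,6): δ = 36.35°  ✓
  (3,7): δ = 7.35°  ✓
  (4,5): δ = 136.99°  ·
  (4,6): δ = 96.10°  ·
  (4,7): δ = 67.10°  ·
  (5,6): δ = 139.11°  ·
  (5,7): δ = 110.11°  ·
  (6,7): δ = 151.00°  ·
antipodal pairs: 10

count = 10; pairs: (0,3), (0,4), (1,3), (1,4), (1,5), (2,4), (2,5), (2,6), (3,6), (3,7)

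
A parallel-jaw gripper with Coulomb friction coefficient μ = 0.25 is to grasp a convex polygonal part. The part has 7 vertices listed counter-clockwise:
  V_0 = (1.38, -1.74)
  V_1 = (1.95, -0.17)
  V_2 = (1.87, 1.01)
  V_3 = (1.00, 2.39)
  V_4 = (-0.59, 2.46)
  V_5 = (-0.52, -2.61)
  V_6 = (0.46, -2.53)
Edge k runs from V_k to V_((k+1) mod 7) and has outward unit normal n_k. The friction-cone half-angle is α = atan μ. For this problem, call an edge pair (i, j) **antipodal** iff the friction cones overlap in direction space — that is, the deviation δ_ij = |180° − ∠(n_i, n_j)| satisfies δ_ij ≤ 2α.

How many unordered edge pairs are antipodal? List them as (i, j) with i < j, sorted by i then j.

count = 3; pairs: (0,4), (1,4), (3,5)

α = atan 0.25 = 14.04°;  2α = 28.07°
n_0 = (+0.9400, -0.3413)
n_1 = (+0.9977, +0.0676)
n_2 = (+0.8459, +0.5333)
n_3 = (+0.0440, +0.9990)
n_4 = (-0.9999, -0.0138)
n_5 = (+0.0814, -0.9967)
n_6 = (+0.6515, -0.7587)
  (0,1): δ = 156.17°  ·
  (0,2): δ = 127.82°  ·
  (0,3): δ = 72.57°  ·
  (0,4): δ = 20.74°  ✓
  (0,5): δ = 114.62°  ·
  (0,6): δ = 150.61°  ·
  (1,2): δ = 151.65°  ·
  (1,3): δ = 96.40°  ·
  (1,4): δ = 3.09°  ✓
  (1,5): δ = 90.79°  ·
  (1,6): δ = 126.77°  ·
  (2,3): δ = 124.75°  ·
  (2,4): δ = 31.44°  ·
  (2,5): δ = 62.44°  ·
  (2,6): δ = 98.42°  ·
  (3,4): δ = 86.69°  ·
  (3,5): δ = 7.19°  ✓
  (3,6): δ = 43.17°  ·
  (4,5): δ = 86.12°  ·
  (4,6): δ = 50.14°  ·
  (5,6): δ = 144.01°  ·
antipodal pairs: 3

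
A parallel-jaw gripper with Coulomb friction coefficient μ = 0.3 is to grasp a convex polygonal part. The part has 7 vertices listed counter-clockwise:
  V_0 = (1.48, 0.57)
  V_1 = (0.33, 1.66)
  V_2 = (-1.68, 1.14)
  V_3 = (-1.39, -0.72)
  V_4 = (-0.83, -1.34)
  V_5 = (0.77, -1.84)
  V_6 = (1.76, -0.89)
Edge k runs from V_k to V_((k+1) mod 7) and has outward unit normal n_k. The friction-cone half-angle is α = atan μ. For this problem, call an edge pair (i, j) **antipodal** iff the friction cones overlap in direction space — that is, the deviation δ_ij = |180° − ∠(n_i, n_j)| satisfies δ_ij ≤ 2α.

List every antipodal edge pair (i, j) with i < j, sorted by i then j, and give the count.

α = atan 0.3 = 16.70°;  2α = 33.40°
n_0 = (+0.6879, +0.7258)
n_1 = (-0.2505, +0.9681)
n_2 = (-0.9881, -0.1541)
n_3 = (-0.7421, -0.6703)
n_4 = (-0.2983, -0.9545)
n_5 = (+0.6924, -0.7215)
n_6 = (+0.9821, +0.1883)
  (0,1): δ = 122.03°  ·
  (0,2): δ = 37.67°  ·
  (0,3): δ = 4.45°  ✓
  (0,4): δ = 26.11°  ✓
  (0,5): δ = 87.28°  ·
  (0,6): δ = 144.32°  ·
  (1,2): δ = 95.64°  ·
  (1,3): δ = 62.42°  ·
  (1,4): δ = 31.86°  ✓
  (1,5): δ = 29.31°  ✓
  (1,6): δ = 86.35°  ·
  (2,3): δ = 146.77°  ·
  (2,4): δ = 116.22°  ·
  (2,5): δ = 55.04°  ·
  (2,6): δ = 1.99°  ✓
  (3,4): δ = 149.44°  ·
  (3,5): δ = 88.27°  ·
  (3,6): δ = 31.23°  ✓
  (4,5): δ = 118.83°  ·
  (4,6): δ = 61.79°  ·
  (5,6): δ = 122.96°  ·
antipodal pairs: 6

count = 6; pairs: (0,3), (0,4), (1,4), (1,5), (2,6), (3,6)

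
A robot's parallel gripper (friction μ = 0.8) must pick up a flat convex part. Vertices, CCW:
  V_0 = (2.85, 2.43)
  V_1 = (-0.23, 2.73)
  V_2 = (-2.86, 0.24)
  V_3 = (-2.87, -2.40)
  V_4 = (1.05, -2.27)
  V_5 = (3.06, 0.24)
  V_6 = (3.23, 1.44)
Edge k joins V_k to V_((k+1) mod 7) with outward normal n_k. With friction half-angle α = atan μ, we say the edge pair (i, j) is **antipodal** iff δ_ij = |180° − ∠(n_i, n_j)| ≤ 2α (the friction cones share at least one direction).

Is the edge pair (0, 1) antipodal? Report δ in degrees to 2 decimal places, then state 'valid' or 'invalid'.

δ = 131.00°, invalid

α = atan 0.8 = 38.66°;  2α = 77.32°
edge 0: e_0 = (-3.08, +0.30);  n_0 = (+0.0969, +0.9953)
edge 1: e_1 = (-2.63, -2.49);  n_1 = (-0.6875, +0.7262)
∠(n_0, n_1) = 49.00°
δ = |180° − 49.00°| = 131.00°
131.00° > 2α = 77.32°  →  invalid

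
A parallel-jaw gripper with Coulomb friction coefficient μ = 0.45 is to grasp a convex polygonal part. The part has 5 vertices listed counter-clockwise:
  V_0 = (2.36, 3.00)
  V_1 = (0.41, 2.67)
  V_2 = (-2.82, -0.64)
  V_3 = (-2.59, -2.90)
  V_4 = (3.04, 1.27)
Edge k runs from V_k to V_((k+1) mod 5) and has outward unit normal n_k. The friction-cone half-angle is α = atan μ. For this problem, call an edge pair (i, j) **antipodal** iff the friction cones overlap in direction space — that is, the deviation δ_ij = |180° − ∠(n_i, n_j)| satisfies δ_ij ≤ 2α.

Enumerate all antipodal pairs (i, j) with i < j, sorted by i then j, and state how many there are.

count = 3; pairs: (0,3), (1,3), (2,4)

α = atan 0.45 = 24.23°;  2α = 48.46°
n_0 = (-0.1669, +0.9860)
n_1 = (-0.7157, +0.6984)
n_2 = (-0.9949, -0.1012)
n_3 = (+0.5952, -0.8036)
n_4 = (+0.9307, +0.3658)
  (0,1): δ = 143.90°  ·
  (0,2): δ = 93.79°  ·
  (0,3): δ = 26.92°  ✓
  (0,4): δ = 101.85°  ·
  (1,2): δ = 129.89°  ·
  (1,3): δ = 9.17°  ✓
  (1,4): δ = 65.76°  ·
  (2,3): δ = 59.28°  ·
  (2,4): δ = 15.65°  ✓
  (3,4): δ = 105.07°  ·
antipodal pairs: 3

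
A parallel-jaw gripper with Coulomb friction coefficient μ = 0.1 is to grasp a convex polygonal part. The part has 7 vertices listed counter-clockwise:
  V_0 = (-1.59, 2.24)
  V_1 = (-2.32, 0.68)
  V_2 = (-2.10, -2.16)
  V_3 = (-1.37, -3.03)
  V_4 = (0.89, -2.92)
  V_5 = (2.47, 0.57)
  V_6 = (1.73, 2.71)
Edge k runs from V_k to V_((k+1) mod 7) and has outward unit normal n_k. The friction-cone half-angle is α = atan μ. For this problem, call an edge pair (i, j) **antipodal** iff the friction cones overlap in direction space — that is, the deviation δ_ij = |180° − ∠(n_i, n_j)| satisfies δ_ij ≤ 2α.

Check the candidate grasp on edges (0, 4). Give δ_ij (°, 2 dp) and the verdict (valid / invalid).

α = atan 0.1 = 5.71°;  2α = 11.42°
edge 0: e_0 = (-0.73, -1.56);  n_0 = (-0.9057, +0.4238)
edge 4: e_4 = (+1.58, +3.49);  n_4 = (+0.9110, -0.4124)
∠(n_0, n_4) = 179.28°
δ = |180° − 179.28°| = 0.72°
0.72° ≤ 2α = 11.42°  →  valid

δ = 0.72°, valid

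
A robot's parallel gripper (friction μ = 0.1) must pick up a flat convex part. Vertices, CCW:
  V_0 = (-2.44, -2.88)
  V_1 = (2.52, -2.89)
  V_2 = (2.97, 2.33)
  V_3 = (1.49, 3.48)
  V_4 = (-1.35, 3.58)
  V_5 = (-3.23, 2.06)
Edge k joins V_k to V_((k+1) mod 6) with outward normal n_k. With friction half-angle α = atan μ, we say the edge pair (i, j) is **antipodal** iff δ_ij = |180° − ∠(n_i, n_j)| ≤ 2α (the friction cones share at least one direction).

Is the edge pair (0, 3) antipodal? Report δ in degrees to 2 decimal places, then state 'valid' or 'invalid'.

α = atan 0.1 = 5.71°;  2α = 11.42°
edge 0: e_0 = (+4.96, -0.01);  n_0 = (-0.0020, -1.0000)
edge 3: e_3 = (-2.84, +0.10);  n_3 = (+0.0352, +0.9994)
∠(n_0, n_3) = 178.10°
δ = |180° − 178.10°| = 1.90°
1.90° ≤ 2α = 11.42°  →  valid

δ = 1.90°, valid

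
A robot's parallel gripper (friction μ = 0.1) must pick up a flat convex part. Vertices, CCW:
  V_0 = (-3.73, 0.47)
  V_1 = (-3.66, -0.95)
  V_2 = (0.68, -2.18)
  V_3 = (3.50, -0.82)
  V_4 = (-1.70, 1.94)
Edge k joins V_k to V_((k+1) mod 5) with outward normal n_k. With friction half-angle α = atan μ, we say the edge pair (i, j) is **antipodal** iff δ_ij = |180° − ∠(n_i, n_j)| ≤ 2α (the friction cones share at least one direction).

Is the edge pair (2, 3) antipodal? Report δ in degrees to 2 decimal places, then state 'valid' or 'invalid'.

δ = 53.70°, invalid

α = atan 0.1 = 5.71°;  2α = 11.42°
edge 2: e_2 = (+2.82, +1.36);  n_2 = (+0.4344, -0.9007)
edge 3: e_3 = (-5.20, +2.76);  n_3 = (+0.4688, +0.8833)
∠(n_2, n_3) = 126.30°
δ = |180° − 126.30°| = 53.70°
53.70° > 2α = 11.42°  →  invalid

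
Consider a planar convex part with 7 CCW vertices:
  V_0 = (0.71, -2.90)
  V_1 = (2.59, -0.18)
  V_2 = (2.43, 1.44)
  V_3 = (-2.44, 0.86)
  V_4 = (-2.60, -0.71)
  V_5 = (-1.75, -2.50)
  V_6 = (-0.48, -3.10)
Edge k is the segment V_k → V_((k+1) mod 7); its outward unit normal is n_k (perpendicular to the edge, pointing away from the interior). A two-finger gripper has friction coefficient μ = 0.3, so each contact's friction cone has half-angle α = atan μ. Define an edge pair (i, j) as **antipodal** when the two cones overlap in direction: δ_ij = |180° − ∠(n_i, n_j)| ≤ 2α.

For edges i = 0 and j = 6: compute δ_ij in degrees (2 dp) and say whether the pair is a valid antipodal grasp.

δ = 134.19°, invalid

α = atan 0.3 = 16.70°;  2α = 33.40°
edge 0: e_0 = (+1.88, +2.72);  n_0 = (+0.8226, -0.5686)
edge 6: e_6 = (+1.19, +0.20);  n_6 = (+0.1657, -0.9862)
∠(n_0, n_6) = 45.81°
δ = |180° − 45.81°| = 134.19°
134.19° > 2α = 33.40°  →  invalid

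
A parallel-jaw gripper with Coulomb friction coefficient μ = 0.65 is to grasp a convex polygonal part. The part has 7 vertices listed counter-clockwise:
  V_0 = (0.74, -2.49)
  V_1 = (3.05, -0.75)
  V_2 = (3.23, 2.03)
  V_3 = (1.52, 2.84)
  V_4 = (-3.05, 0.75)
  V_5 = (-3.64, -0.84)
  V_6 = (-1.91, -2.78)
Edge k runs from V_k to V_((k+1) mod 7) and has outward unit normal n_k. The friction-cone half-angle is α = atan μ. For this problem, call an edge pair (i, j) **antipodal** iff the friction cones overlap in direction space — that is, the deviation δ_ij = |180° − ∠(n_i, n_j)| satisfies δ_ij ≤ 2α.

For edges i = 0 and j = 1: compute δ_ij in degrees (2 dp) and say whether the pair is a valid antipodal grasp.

α = atan 0.65 = 33.02°;  2α = 66.05°
edge 0: e_0 = (+2.31, +1.74);  n_0 = (+0.6017, -0.7988)
edge 1: e_1 = (+0.18, +2.78);  n_1 = (+0.9979, -0.0646)
∠(n_0, n_1) = 49.31°
δ = |180° − 49.31°| = 130.69°
130.69° > 2α = 66.05°  →  invalid

δ = 130.69°, invalid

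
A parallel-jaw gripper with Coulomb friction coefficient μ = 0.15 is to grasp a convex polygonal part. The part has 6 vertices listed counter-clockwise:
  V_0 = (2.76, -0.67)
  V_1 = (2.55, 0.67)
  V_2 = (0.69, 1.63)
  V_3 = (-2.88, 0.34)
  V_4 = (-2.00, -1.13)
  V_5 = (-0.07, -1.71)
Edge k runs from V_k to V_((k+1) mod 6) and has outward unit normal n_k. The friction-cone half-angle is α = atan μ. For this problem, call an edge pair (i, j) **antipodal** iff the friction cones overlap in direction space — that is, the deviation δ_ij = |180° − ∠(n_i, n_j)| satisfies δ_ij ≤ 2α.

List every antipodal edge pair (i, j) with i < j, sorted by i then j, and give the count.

α = atan 0.15 = 8.53°;  2α = 17.06°
n_0 = (+0.9879, +0.1548)
n_1 = (+0.4586, +0.8886)
n_2 = (-0.3398, +0.9405)
n_3 = (-0.8580, -0.5136)
n_4 = (-0.2878, -0.9577)
n_5 = (+0.3449, -0.9386)
  (0,1): δ = 126.21°  ·
  (0,2): δ = 79.04°  ·
  (0,3): δ = 22.00°  ·
  (0,4): δ = 64.37°  ·
  (0,5): δ = 101.27°  ·
  (1,2): δ = 132.83°  ·
  (1,3): δ = 31.79°  ·
  (1,4): δ = 10.57°  ✓
  (1,5): δ = 47.48°  ·
  (2,3): δ = 78.96°  ·
  (2,4): δ = 36.59°  ·
  (2,5): δ = 0.31°  ✓
  (3,4): δ = 137.63°  ·
  (3,5): δ = 100.73°  ·
  (4,5): δ = 143.10°  ·
antipodal pairs: 2

count = 2; pairs: (1,4), (2,5)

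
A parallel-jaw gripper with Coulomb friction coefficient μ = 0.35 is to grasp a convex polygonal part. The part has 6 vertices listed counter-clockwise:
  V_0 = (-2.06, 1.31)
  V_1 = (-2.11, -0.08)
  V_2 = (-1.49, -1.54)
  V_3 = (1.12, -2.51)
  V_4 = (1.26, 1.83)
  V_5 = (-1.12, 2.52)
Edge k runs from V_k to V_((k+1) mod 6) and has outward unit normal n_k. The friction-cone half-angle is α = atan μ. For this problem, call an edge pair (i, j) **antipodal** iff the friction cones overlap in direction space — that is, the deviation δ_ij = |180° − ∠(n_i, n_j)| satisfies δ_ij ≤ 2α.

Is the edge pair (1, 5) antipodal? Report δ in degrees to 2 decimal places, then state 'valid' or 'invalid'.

δ = 119.15°, invalid

α = atan 0.35 = 19.29°;  2α = 38.58°
edge 1: e_1 = (+0.62, -1.46);  n_1 = (-0.9204, -0.3909)
edge 5: e_5 = (-0.94, -1.21);  n_5 = (-0.7897, +0.6135)
∠(n_1, n_5) = 60.85°
δ = |180° − 60.85°| = 119.15°
119.15° > 2α = 38.58°  →  invalid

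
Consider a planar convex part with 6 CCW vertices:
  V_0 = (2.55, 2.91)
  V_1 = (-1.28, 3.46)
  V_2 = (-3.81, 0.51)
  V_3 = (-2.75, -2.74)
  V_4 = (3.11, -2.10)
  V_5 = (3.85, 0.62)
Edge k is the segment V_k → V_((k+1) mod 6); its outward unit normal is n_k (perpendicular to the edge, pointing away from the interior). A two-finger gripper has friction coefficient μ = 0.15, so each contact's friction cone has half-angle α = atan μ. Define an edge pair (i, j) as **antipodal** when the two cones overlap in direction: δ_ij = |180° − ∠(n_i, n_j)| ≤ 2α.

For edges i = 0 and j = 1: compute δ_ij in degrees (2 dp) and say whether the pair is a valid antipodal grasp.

α = atan 0.15 = 8.53°;  2α = 17.06°
edge 0: e_0 = (-3.83, +0.55);  n_0 = (+0.1421, +0.9898)
edge 1: e_1 = (-2.53, -2.95);  n_1 = (-0.7591, +0.6510)
∠(n_0, n_1) = 57.55°
δ = |180° − 57.55°| = 122.45°
122.45° > 2α = 17.06°  →  invalid

δ = 122.45°, invalid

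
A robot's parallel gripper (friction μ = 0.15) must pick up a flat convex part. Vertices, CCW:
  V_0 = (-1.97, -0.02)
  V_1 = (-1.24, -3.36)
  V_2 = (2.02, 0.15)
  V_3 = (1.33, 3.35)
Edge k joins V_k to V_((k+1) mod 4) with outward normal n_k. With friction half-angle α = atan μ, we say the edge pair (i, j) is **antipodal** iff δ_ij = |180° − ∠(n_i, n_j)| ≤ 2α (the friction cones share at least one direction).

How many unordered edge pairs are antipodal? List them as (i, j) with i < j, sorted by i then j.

α = atan 0.15 = 8.53°;  2α = 17.06°
n_0 = (-0.9769, -0.2135)
n_1 = (+0.7327, -0.6805)
n_2 = (+0.9775, +0.2108)
n_3 = (-0.7145, +0.6996)
  (0,1): δ = 55.21°  ·
  (0,2): δ = 0.16°  ✓
  (0,3): δ = 123.27°  ·
  (1,2): δ = 124.95°  ·
  (1,3): δ = 1.51°  ✓
  (2,3): δ = 56.57°  ·
antipodal pairs: 2

count = 2; pairs: (0,2), (1,3)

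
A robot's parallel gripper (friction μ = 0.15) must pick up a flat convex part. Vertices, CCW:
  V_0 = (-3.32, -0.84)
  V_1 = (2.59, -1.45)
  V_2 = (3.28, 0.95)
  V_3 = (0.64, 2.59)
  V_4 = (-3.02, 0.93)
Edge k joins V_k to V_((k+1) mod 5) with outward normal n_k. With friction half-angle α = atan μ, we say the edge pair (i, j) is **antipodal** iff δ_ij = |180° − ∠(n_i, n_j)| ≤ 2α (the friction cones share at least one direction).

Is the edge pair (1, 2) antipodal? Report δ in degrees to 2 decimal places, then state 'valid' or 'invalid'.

δ = 105.81°, invalid

α = atan 0.15 = 8.53°;  2α = 17.06°
edge 1: e_1 = (+0.69, +2.40);  n_1 = (+0.9611, -0.2763)
edge 2: e_2 = (-2.64, +1.64);  n_2 = (+0.5277, +0.8494)
∠(n_1, n_2) = 74.19°
δ = |180° − 74.19°| = 105.81°
105.81° > 2α = 17.06°  →  invalid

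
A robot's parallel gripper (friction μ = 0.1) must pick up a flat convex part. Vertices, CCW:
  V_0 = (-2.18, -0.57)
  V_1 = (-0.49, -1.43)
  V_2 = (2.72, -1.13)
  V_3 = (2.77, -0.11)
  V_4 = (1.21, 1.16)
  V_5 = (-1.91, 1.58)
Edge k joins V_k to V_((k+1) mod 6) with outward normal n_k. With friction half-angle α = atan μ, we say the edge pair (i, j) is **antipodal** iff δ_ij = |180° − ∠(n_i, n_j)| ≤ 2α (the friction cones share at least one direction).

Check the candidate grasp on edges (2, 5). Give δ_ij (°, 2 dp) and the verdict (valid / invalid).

δ = 4.35°, valid

α = atan 0.1 = 5.71°;  2α = 11.42°
edge 2: e_2 = (+0.05, +1.02);  n_2 = (+0.9988, -0.0490)
edge 5: e_5 = (-0.27, -2.15);  n_5 = (-0.9922, +0.1246)
∠(n_2, n_5) = 175.65°
δ = |180° − 175.65°| = 4.35°
4.35° ≤ 2α = 11.42°  →  valid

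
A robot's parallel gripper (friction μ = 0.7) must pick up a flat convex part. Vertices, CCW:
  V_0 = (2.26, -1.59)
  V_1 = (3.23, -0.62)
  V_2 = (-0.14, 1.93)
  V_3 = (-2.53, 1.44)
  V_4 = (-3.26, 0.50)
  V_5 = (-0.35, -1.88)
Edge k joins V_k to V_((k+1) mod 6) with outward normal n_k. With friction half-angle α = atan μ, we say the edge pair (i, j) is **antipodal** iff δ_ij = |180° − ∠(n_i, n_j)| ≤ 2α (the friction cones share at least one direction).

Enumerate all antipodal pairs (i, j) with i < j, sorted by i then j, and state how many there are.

count = 7; pairs: (0,2), (0,3), (1,4), (1,5), (2,4), (2,5), (3,5)

α = atan 0.7 = 34.99°;  2α = 69.98°
n_0 = (+0.7071, -0.7071)
n_1 = (+0.6034, +0.7974)
n_2 = (-0.2008, +0.9796)
n_3 = (-0.7898, +0.6134)
n_4 = (-0.6331, -0.7741)
n_5 = (+0.1104, -0.9939)
  (0,1): δ = 82.11°  ·
  (0,2): δ = 33.41°  ✓
  (0,3): δ = 7.17°  ✓
  (0,4): δ = 95.72°  ·
  (0,5): δ = 141.34°  ·
  (1,2): δ = 131.30°  ·
  (1,3): δ = 90.72°  ·
  (1,4): δ = 2.16°  ✓
  (1,5): δ = 43.45°  ✓
  (2,3): δ = 139.42°  ·
  (2,4): δ = 50.86°  ✓
  (2,5): δ = 5.25°  ✓
  (3,4): δ = 91.45°  ·
  (3,5): δ = 45.83°  ✓
  (4,5): δ = 134.38°  ·
antipodal pairs: 7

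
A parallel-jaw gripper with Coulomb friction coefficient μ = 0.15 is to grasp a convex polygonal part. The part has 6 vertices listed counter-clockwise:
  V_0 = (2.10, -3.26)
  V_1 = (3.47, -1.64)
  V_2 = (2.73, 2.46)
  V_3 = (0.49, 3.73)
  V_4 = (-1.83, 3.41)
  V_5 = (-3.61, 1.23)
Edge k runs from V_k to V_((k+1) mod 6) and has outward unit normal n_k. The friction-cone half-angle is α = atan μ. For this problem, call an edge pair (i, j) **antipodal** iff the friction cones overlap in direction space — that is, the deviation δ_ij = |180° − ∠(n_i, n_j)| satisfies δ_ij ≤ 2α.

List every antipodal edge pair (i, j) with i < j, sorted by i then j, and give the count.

count = 2; pairs: (0,4), (2,5)

α = atan 0.15 = 8.53°;  2α = 17.06°
n_0 = (+0.7636, -0.6457)
n_1 = (+0.9841, +0.1776)
n_2 = (+0.4932, +0.8699)
n_3 = (-0.1366, +0.9906)
n_4 = (-0.7746, +0.6325)
n_5 = (-0.6181, -0.7861)
  (0,1): δ = 129.55°  ·
  (0,2): δ = 79.33°  ·
  (0,3): δ = 41.93°  ·
  (0,4): δ = 0.99°  ✓
  (0,5): δ = 92.04°  ·
  (1,2): δ = 129.78°  ·
  (1,3): δ = 92.38°  ·
  (1,4): δ = 49.46°  ·
  (1,5): δ = 41.59°  ·
  (2,3): δ = 142.59°  ·
  (2,4): δ = 99.68°  ·
  (2,5): δ = 8.63°  ✓
  (3,4): δ = 137.09°  ·
  (3,5): δ = 46.03°  ·
  (4,5): δ = 88.95°  ·
antipodal pairs: 2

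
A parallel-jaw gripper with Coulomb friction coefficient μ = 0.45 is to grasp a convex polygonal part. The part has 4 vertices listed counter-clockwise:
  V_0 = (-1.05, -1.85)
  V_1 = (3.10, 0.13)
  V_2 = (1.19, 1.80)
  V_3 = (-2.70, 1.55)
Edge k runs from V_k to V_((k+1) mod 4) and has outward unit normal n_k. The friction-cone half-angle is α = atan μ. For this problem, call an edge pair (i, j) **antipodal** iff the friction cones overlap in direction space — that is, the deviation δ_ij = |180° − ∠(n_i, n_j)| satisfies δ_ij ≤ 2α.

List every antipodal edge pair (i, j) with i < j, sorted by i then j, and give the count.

count = 2; pairs: (0,2), (1,3)

α = atan 0.45 = 24.23°;  2α = 48.46°
n_0 = (+0.4306, -0.9025)
n_1 = (+0.6582, +0.7528)
n_2 = (-0.0641, +0.9979)
n_3 = (-0.8997, -0.4366)
  (0,1): δ = 66.67°  ·
  (0,2): δ = 21.83°  ✓
  (0,3): δ = 90.38°  ·
  (1,2): δ = 135.16°  ·
  (1,3): δ = 22.95°  ✓
  (2,3): δ = 67.79°  ·
antipodal pairs: 2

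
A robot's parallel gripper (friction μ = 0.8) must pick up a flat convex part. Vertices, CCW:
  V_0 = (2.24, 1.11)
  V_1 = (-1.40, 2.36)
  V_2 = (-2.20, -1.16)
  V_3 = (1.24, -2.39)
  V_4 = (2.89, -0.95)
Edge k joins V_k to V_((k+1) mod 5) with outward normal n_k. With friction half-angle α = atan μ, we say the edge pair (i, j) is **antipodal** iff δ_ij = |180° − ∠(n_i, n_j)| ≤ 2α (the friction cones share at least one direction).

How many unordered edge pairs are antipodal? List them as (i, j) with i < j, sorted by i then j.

α = atan 0.8 = 38.66°;  2α = 77.32°
n_0 = (+0.3248, +0.9458)
n_1 = (-0.9751, +0.2216)
n_2 = (-0.3367, -0.9416)
n_3 = (+0.6575, -0.7534)
n_4 = (+0.9537, +0.3009)
  (0,1): δ = 83.85°  ·
  (0,2): δ = 0.72°  ✓
  (0,3): δ = 60.06°  ✓
  (0,4): δ = 126.47°  ·
  (1,2): δ = 96.87°  ·
  (1,3): δ = 36.08°  ✓
  (1,4): δ = 30.32°  ✓
  (2,3): δ = 119.21°  ·
  (2,4): δ = 52.81°  ✓
  (3,4): δ = 113.60°  ·
antipodal pairs: 5

count = 5; pairs: (0,2), (0,3), (1,3), (1,4), (2,4)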